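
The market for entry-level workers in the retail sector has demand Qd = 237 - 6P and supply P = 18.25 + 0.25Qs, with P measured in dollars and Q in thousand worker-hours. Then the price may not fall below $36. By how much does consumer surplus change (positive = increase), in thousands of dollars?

Rearranging supply gives Qs = 4P - 73. Equilibrium: 237 - 6P = 4P - 73, so 310 = 10P and P* = 31, Q* = 51.
Since 36 > 31, the floor is binding.
At P = 36: Qd = 237 - 6·36 = 21 and Qs = 4·36 - 73 = 71.
Consumer surplus without the control is ½ · (39.5 - 31) · 51 = 216.75.
With the floor, consumers buy 21 units at 36, so CS = ½ · (39.5 - 36) · 21 = 36.75.
Change in consumer surplus = 36.75 - 216.75 = -180.

-180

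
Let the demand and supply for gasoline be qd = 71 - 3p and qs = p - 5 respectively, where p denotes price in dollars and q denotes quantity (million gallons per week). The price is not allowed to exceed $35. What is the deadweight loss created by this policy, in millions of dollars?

0

Setting quantity demanded equal to quantity supplied, 71 - 3p = p - 5, gives p* = 19 and q* = 14.
The ceiling of 35 is above the equilibrium price 19, so it is not binding; the market clears at p* = 19, q* = 14.
Since the control does not bind, no trades are prevented and deadweight loss is zero.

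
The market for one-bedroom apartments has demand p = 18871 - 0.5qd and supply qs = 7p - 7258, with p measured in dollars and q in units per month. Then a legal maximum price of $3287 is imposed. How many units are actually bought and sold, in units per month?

Rearranging demand gives qd = 37742 - 2p. Equilibrium: 37742 - 2p = 7p - 7258, so 45000 = 9p and p* = 5000, q* = 27742.
Since 3287 < 5000, the ceiling is binding.
At p = 3287: qd = 37742 - 2·3287 = 31168 and qs = 7·3287 - 7258 = 15751.
The quantity actually transacted is the short side, supply: 15751.

15751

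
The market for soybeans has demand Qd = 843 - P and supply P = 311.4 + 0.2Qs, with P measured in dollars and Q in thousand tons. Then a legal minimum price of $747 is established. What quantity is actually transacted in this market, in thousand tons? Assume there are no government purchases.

96

Rearranging supply gives Qs = 5P - 1557. Equilibrium: 843 - P = 5P - 1557, so 2400 = 6P and P* = 400, Q* = 443.
Because the floor (747) lies above the market-clearing price, it is binding.
At P = 747: Qd = 843 - 747 = 96 and Qs = 5·747 - 1557 = 2178.
The quantity actually transacted is the short side, demand: 96.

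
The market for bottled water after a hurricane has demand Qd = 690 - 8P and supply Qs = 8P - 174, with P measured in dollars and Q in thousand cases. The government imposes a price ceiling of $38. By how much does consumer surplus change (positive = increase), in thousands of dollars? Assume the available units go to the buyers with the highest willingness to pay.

In a free market, 690 - 8P = 8P - 174 gives the equilibrium P* = 54, Q* = 258.
Since 38 < 54, the ceiling is binding.
At P = 38: Qd = 690 - 8·38 = 386 and Qs = 8·38 - 174 = 130.
Consumer surplus without the control is ½ · (86.25 - 54) · 258 = 4160.25.
With the ceiling, 130 units are sold at 38 (assume they go to the highest-value buyers). The demand price at Q = 130 is 70, so CS = ½ · [(86.25 - 38) + (70 - 38)] · 130 = 5216.25.
Change in consumer surplus = 5216.25 - 4160.25 = 1056.

1056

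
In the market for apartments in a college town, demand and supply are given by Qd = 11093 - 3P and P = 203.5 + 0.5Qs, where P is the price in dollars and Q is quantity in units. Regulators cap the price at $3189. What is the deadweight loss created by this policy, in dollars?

0

Rearranging supply gives Qs = 2P - 407. Equilibrium: 11093 - 3P = 2P - 407, so 11500 = 5P and P* = 2300, Q* = 4193.
Since 3189 is above P* = 2300, the ceiling does not bind and the free-market outcome prevails.
Since the control does not bind, no trades are prevented and deadweight loss is zero.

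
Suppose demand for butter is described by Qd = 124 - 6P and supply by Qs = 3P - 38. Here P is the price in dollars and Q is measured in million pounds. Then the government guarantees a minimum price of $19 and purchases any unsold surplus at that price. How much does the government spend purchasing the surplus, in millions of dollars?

Without the control the market clears where 124 - 6P = 3P - 38, i.e. P* = 18 and Q* = 16.
Because the floor (19) lies above the market-clearing price, it is binding.
At P = 19: Qd = 124 - 6·19 = 10 and Qs = 3·19 - 38 = 19.
Surplus = Qs - Qd = 9.
Government expenditure = surplus × support price = 9 × 19 = 171.

171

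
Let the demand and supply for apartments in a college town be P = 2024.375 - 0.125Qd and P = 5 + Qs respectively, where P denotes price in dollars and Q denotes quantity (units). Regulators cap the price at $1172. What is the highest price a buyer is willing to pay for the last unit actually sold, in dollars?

1878.5

Rearranging demand gives Qd = 16195 - 8P; rearranging supply gives Qs = P - 5. In a free market, 16195 - 8P = P - 5 gives the equilibrium P* = 1800, Q* = 1795.
Since 1172 < 1800, the ceiling is binding.
At P = 1172: Qd = 16195 - 8·1172 = 6819 and Qs = 1172 - 5 = 1167.
Only 1167 units reach the market. On the demand curve, the marginal buyer's willingness to pay at Q = 1167 is (16195 - 1167)/8 = 1878.5.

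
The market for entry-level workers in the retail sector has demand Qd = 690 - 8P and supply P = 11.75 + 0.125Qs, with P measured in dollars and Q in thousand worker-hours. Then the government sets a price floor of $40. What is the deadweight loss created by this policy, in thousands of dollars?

Rearranging supply gives Qs = 8P - 94. Without the control the market clears where 690 - 8P = 8P - 94, i.e. P* = 49 and Q* = 298.
The floor of 40 is below the equilibrium price 49, so it is not binding; the market clears at P* = 49, Q* = 298.
Since the control does not bind, no trades are prevented and deadweight loss is zero.

0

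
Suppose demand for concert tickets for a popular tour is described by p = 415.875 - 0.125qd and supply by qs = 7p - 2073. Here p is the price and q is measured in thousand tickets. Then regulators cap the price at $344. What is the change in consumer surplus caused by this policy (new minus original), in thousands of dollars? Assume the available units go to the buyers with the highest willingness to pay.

4576

Rearranging demand gives qd = 3327 - 8p. Setting quantity demanded equal to quantity supplied, 3327 - 8p = 7p - 2073, gives p* = 360 and q* = 447.
Since 344 < 360, the ceiling is binding.
At p = 344: qd = 3327 - 8·344 = 575 and qs = 7·344 - 2073 = 335.
Consumer surplus without the control is ½ · (415.875 - 360) · 447 = 12488.0625.
With the ceiling, 335 units are sold at 344 (assume they go to the highest-value buyers). The demand price at q = 335 is 374, so CS = ½ · [(415.875 - 344) + (374 - 344)] · 335 = 17064.0625.
Change in consumer surplus = 17064.0625 - 12488.0625 = 4576.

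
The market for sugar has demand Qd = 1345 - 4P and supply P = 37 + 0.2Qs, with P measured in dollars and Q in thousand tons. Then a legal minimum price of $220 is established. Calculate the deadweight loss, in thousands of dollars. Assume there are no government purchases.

Rearranging supply gives Qs = 5P - 185. In a free market, 1345 - 4P = 5P - 185 gives the equilibrium P* = 170, Q* = 665.
The floor of 220 is above the equilibrium price 170, so it binds.
At P = 220: Qd = 1345 - 4·220 = 465 and Qs = 5·220 - 185 = 915.
Quantity traded falls to 465. At Q = 465 the demand price is (1345 - 465)/4 = 220 and the supply price is (185 + 465)/5 = 130.
Deadweight loss = ½ · (220 - 130) · (665 - 465) = ½ · 90 · 200 = 9000.

9000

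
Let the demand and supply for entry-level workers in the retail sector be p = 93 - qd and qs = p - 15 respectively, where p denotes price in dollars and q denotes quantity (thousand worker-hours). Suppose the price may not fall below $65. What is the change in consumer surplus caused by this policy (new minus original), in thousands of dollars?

Rearranging demand gives qd = 93 - p. Equilibrium: 93 - p = p - 15, so 108 = 2p and p* = 54, q* = 39.
Because the floor (65) lies above the market-clearing price, it is binding.
At p = 65: qd = 93 - 65 = 28 and qs = 65 - 15 = 50.
Consumer surplus without the control is ½ · (93 - 54) · 39 = 760.5.
With the floor, consumers buy 28 units at 65, so CS = ½ · (93 - 65) · 28 = 392.
Change in consumer surplus = 392 - 760.5 = -368.5.

-368.5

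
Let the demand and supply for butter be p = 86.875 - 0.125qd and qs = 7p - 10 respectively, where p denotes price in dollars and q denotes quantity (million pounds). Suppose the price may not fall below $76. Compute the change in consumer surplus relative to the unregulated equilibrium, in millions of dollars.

Rearranging demand gives qd = 695 - 8p. In a free market, 695 - 8p = 7p - 10 gives the equilibrium p* = 47, q* = 319.
Because the floor (76) lies above the market-clearing price, it is binding.
At p = 76: qd = 695 - 8·76 = 87 and qs = 7·76 - 10 = 522.
Consumer surplus without the control is ½ · (86.875 - 47) · 319 = 6360.0625.
With the floor, consumers buy 87 units at 76, so CS = ½ · (86.875 - 76) · 87 = 473.0625.
Change in consumer surplus = 473.0625 - 6360.0625 = -5887.

-5887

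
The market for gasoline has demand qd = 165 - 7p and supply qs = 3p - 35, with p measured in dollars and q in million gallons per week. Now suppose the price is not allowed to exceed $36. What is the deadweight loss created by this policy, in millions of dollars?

0

In a free market, 165 - 7p = 3p - 35 gives the equilibrium p* = 20, q* = 25.
The ceiling of 36 is above the equilibrium price 20, so it is not binding; the market clears at p* = 20, q* = 25.
Since the control does not bind, no trades are prevented and deadweight loss is zero.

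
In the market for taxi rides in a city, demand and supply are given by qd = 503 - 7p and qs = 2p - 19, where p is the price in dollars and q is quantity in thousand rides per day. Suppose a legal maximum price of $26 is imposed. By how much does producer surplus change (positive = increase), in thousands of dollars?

-2080

Without the control the market clears where 503 - 7p = 2p - 19, i.e. p* = 58 and q* = 97.
The ceiling of 26 is below the equilibrium price 58, so it binds.
At p = 26: qd = 503 - 7·26 = 321 and qs = 2·26 - 19 = 33.
Producer surplus without the control is ½ · (58 - 9.5) · 97 = 2352.25.
With the ceiling, producers sell 33 units at 26, so PS = ½ · (26 - 9.5) · 33 = 272.25.
Change in producer surplus = 272.25 - 2352.25 = -2080.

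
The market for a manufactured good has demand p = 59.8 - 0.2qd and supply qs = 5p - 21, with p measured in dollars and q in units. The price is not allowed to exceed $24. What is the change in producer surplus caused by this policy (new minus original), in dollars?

-952

Rearranging demand gives qd = 299 - 5p. Without the control the market clears where 299 - 5p = 5p - 21, i.e. p* = 32 and q* = 139.
Since 24 < 32, the ceiling is binding.
At p = 24: qd = 299 - 5·24 = 179 and qs = 5·24 - 21 = 99.
Producer surplus without the control is ½ · (32 - 4.2) · 139 = 1932.1.
With the ceiling, producers sell 99 units at 24, so PS = ½ · (24 - 4.2) · 99 = 980.1.
Change in producer surplus = 980.1 - 1932.1 = -952.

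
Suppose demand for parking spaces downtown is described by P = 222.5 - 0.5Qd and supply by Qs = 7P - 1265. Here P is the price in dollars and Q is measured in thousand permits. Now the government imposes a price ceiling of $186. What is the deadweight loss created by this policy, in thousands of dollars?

252

Rearranging demand gives Qd = 445 - 2P. In a free market, 445 - 2P = 7P - 1265 gives the equilibrium P* = 190, Q* = 65.
The ceiling of 186 is below the equilibrium price 190, so it binds.
At P = 186: Qd = 445 - 2·186 = 73 and Qs = 7·186 - 1265 = 37.
Quantity traded falls to 37. At Q = 37 the demand price is (445 - 37)/2 = 204 and the supply price is (1265 + 37)/7 = 186.
Deadweight loss = ½ · (204 - 186) · (65 - 37) = ½ · 18 · 28 = 252.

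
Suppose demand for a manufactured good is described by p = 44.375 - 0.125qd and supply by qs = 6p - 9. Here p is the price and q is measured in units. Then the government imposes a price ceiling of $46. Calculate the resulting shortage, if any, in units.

Rearranging demand gives qd = 355 - 8p. Equilibrium: 355 - 8p = 6p - 9, so 364 = 14p and p* = 26, q* = 147.
The ceiling of 46 is above the equilibrium price 26, so it is not binding; the market clears at p* = 26, q* = 147.
Since the control does not bind, there is no shortage.

0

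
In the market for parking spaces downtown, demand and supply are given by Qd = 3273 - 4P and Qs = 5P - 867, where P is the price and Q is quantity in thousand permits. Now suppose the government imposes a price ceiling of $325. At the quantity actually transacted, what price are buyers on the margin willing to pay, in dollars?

628.75

Setting quantity demanded equal to quantity supplied, 3273 - 4P = 5P - 867, gives P* = 460 and Q* = 1433.
The ceiling of 325 is below the equilibrium price 460, so it binds.
At P = 325: Qd = 3273 - 4·325 = 1973 and Qs = 5·325 - 867 = 758.
Only 758 units reach the market. On the demand curve, the marginal buyer's willingness to pay at Q = 758 is (3273 - 758)/4 = 628.75.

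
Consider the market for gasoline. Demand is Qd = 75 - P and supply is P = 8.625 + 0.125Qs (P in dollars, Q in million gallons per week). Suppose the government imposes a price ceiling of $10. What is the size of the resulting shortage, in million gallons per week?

54

Rearranging supply gives Qs = 8P - 69. Equilibrium: 75 - P = 8P - 69, so 144 = 9P and P* = 16, Q* = 59.
Because the ceiling (10) lies below the market-clearing price, it is binding.
At P = 10: Qd = 75 - 10 = 65 and Qs = 8·10 - 69 = 11.
Shortage = Qd - Qs = 65 - 11 = 54.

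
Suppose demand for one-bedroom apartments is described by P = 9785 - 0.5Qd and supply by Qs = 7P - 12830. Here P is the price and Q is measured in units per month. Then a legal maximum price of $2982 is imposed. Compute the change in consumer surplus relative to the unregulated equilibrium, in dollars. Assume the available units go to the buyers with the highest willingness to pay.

Rearranging demand gives Qd = 19570 - 2P. Setting quantity demanded equal to quantity supplied, 19570 - 2P = 7P - 12830, gives P* = 3600 and Q* = 12370.
Because the ceiling (2982) lies below the market-clearing price, it is binding.
At P = 2982: Qd = 19570 - 2·2982 = 13606 and Qs = 7·2982 - 12830 = 8044.
Consumer surplus without the control is ½ · (9785 - 3600) · 12370 = 38254225.
With the ceiling, 8044 units are sold at 2982 (assume they go to the highest-value buyers). The demand price at Q = 8044 is 5763, so CS = ½ · [(9785 - 2982) + (5763 - 2982)] · 8044 = 38546848.
Change in consumer surplus = 38546848 - 38254225 = 292623.

292623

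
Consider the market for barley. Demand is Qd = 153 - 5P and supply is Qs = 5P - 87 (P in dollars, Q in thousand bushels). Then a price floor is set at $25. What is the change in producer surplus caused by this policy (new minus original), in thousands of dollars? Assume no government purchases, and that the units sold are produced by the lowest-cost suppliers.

In a free market, 153 - 5P = 5P - 87 gives the equilibrium P* = 24, Q* = 33.
Since 25 > 24, the floor is binding.
At P = 25: Qd = 153 - 5·25 = 28 and Qs = 5·25 - 87 = 38.
Producer surplus without the control is ½ · (24 - 17.4) · 33 = 108.9.
With the floor, 28 units are sold at 25. The supply price at Q = 28 is 23, so PS = ½ · [(25 - 17.4) + (25 - 23)] · 28 = 134.4.
Change in producer surplus = 134.4 - 108.9 = 25.5.

25.5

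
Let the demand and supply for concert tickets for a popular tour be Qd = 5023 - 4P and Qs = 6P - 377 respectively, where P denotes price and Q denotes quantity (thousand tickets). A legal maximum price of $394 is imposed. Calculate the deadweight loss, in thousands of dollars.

159870

Without the control the market clears where 5023 - 4P = 6P - 377, i.e. P* = 540 and Q* = 2863.
Since 394 < 540, the ceiling is binding.
At P = 394: Qd = 5023 - 4·394 = 3447 and Qs = 6·394 - 377 = 1987.
Quantity traded falls to 1987. At Q = 1987 the demand price is (5023 - 1987)/4 = 759 and the supply price is (377 + 1987)/6 = 394.
Deadweight loss = ½ · (759 - 394) · (2863 - 1987) = ½ · 365 · 876 = 159870.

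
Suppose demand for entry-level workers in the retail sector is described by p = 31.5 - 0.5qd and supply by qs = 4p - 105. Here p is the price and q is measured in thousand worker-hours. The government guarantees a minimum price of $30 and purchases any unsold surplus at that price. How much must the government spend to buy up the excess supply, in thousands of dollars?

360

Rearranging demand gives qd = 63 - 2p. Equilibrium: 63 - 2p = 4p - 105, so 168 = 6p and p* = 28, q* = 7.
Since 30 > 28, the floor is binding.
At p = 30: qd = 63 - 2·30 = 3 and qs = 4·30 - 105 = 15.
Surplus = qs - qd = 12.
Government expenditure = surplus × support price = 12 × 30 = 360.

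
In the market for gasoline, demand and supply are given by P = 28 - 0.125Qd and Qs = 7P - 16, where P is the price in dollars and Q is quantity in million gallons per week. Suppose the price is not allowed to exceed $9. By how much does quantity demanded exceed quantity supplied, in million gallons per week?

105

Rearranging demand gives Qd = 224 - 8P. Without the control the market clears where 224 - 8P = 7P - 16, i.e. P* = 16 and Q* = 96.
Since 9 < 16, the ceiling is binding.
At P = 9: Qd = 224 - 8·9 = 152 and Qs = 7·9 - 16 = 47.
Shortage = Qd - Qs = 152 - 47 = 105.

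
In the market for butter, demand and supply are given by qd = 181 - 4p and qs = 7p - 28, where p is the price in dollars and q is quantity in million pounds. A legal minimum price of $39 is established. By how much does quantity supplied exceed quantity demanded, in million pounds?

Without the control the market clears where 181 - 4p = 7p - 28, i.e. p* = 19 and q* = 105.
Since 39 > 19, the floor is binding.
At p = 39: qd = 181 - 4·39 = 25 and qs = 7·39 - 28 = 245.
Surplus = qs - qd = 245 - 25 = 220.

220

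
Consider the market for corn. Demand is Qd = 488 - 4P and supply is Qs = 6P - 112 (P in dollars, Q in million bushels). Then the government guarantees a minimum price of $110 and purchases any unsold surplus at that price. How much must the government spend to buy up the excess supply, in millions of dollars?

Without the control the market clears where 488 - 4P = 6P - 112, i.e. P* = 60 and Q* = 248.
The floor of 110 is above the equilibrium price 60, so it binds.
At P = 110: Qd = 488 - 4·110 = 48 and Qs = 6·110 - 112 = 548.
Surplus = Qs - Qd = 500.
Government expenditure = surplus × support price = 500 × 110 = 55000.

55000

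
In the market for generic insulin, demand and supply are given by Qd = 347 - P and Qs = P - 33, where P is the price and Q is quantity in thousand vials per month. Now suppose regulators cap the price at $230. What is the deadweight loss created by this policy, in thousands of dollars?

0

Setting quantity demanded equal to quantity supplied, 347 - P = P - 33, gives P* = 190 and Q* = 157.
Since 230 is above P* = 190, the ceiling does not bind and the free-market outcome prevails.
Since the control does not bind, no trades are prevented and deadweight loss is zero.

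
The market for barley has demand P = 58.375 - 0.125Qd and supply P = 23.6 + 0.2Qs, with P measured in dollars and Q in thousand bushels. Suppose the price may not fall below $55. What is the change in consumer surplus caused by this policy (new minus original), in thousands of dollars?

-670

Rearranging demand gives Qd = 467 - 8P; rearranging supply gives Qs = 5P - 118. Without the control the market clears where 467 - 8P = 5P - 118, i.e. P* = 45 and Q* = 107.
The floor of 55 is above the equilibrium price 45, so it binds.
At P = 55: Qd = 467 - 8·55 = 27 and Qs = 5·55 - 118 = 157.
Consumer surplus without the control is ½ · (58.375 - 45) · 107 = 715.5625.
With the floor, consumers buy 27 units at 55, so CS = ½ · (58.375 - 55) · 27 = 45.5625.
Change in consumer surplus = 45.5625 - 715.5625 = -670.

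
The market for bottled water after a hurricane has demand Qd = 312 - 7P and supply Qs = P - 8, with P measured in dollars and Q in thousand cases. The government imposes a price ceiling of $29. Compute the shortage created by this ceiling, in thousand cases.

In a free market, 312 - 7P = P - 8 gives the equilibrium P* = 40, Q* = 32.
Because the ceiling (29) lies below the market-clearing price, it is binding.
At P = 29: Qd = 312 - 7·29 = 109 and Qs = 29 - 8 = 21.
Shortage = Qd - Qs = 109 - 21 = 88.

88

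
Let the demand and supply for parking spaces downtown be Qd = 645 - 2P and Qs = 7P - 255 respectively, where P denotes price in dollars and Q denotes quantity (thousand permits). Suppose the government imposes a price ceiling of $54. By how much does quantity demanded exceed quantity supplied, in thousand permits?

Without the control the market clears where 645 - 2P = 7P - 255, i.e. P* = 100 and Q* = 445.
Because the ceiling (54) lies below the market-clearing price, it is binding.
At P = 54: Qd = 645 - 2·54 = 537 and Qs = 7·54 - 255 = 123.
Shortage = Qd - Qs = 537 - 123 = 414.

414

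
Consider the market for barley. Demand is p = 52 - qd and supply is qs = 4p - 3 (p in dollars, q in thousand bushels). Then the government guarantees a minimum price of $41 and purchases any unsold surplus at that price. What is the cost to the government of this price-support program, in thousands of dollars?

Rearranging demand gives qd = 52 - p. Setting quantity demanded equal to quantity supplied, 52 - p = 4p - 3, gives p* = 11 and q* = 41.
Since 41 > 11, the floor is binding.
At p = 41: qd = 52 - 41 = 11 and qs = 4·41 - 3 = 161.
Surplus = qs - qd = 150.
Government expenditure = surplus × support price = 150 × 41 = 6150.

6150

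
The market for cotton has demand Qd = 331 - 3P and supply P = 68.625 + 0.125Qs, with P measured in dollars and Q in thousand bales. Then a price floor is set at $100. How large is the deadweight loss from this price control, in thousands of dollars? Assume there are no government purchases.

Rearranging supply gives Qs = 8P - 549. Setting quantity demanded equal to quantity supplied, 331 - 3P = 8P - 549, gives P* = 80 and Q* = 91.
Since 100 > 80, the floor is binding.
At P = 100: Qd = 331 - 3·100 = 31 and Qs = 8·100 - 549 = 251.
Quantity traded falls to 31. At Q = 31 the demand price is (331 - 31)/3 = 100 and the supply price is (549 + 31)/8 = 72.5.
Deadweight loss = ½ · (100 - 72.5) · (91 - 31) = ½ · 27.5 · 60 = 825.

825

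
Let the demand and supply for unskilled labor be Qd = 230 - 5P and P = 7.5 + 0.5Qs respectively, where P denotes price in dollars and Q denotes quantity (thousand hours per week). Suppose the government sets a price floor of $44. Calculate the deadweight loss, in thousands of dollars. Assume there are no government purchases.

Rearranging supply gives Qs = 2P - 15. Without the control the market clears where 230 - 5P = 2P - 15, i.e. P* = 35 and Q* = 55.
Because the floor (44) lies above the market-clearing price, it is binding.
At P = 44: Qd = 230 - 5·44 = 10 and Qs = 2·44 - 15 = 73.
Quantity traded falls to 10. At Q = 10 the demand price is (230 - 10)/5 = 44 and the supply price is (15 + 10)/2 = 12.5.
Deadweight loss = ½ · (44 - 12.5) · (55 - 10) = ½ · 31.5 · 45 = 708.75.

708.75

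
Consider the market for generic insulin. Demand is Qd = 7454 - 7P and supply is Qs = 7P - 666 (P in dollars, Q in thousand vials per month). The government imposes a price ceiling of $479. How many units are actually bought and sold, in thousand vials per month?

Setting quantity demanded equal to quantity supplied, 7454 - 7P = 7P - 666, gives P* = 580 and Q* = 3394.
The ceiling of 479 is below the equilibrium price 580, so it binds.
At P = 479: Qd = 7454 - 7·479 = 4101 and Qs = 7·479 - 666 = 2687.
The quantity actually transacted is the short side, supply: 2687.

2687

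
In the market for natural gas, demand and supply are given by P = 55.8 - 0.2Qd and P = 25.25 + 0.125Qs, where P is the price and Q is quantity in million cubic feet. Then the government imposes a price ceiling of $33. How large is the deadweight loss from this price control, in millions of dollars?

166.4

Rearranging demand gives Qd = 279 - 5P; rearranging supply gives Qs = 8P - 202. Equilibrium: 279 - 5P = 8P - 202, so 481 = 13P and P* = 37, Q* = 94.
Because the ceiling (33) lies below the market-clearing price, it is binding.
At P = 33: Qd = 279 - 5·33 = 114 and Qs = 8·33 - 202 = 62.
Quantity traded falls to 62. At Q = 62 the demand price is (279 - 62)/5 = 43.4 and the supply price is (202 + 62)/8 = 33.
Deadweight loss = ½ · (43.4 - 33) · (94 - 62) = ½ · 10.4 · 32 = 166.4.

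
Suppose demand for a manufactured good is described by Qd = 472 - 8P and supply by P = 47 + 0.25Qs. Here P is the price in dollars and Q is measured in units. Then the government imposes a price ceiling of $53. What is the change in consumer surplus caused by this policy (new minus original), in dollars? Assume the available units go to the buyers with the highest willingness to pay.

44

Rearranging supply gives Qs = 4P - 188. Setting quantity demanded equal to quantity supplied, 472 - 8P = 4P - 188, gives P* = 55 and Q* = 32.
Because the ceiling (53) lies below the market-clearing price, it is binding.
At P = 53: Qd = 472 - 8·53 = 48 and Qs = 4·53 - 188 = 24.
Consumer surplus without the control is ½ · (59 - 55) · 32 = 64.
With the ceiling, 24 units are sold at 53 (assume they go to the highest-value buyers). The demand price at Q = 24 is 56, so CS = ½ · [(59 - 53) + (56 - 53)] · 24 = 108.
Change in consumer surplus = 108 - 64 = 44.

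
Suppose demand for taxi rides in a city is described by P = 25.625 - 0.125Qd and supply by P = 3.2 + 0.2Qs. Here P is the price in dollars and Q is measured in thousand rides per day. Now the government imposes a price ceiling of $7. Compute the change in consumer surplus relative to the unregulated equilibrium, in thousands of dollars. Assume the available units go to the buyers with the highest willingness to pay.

33.75

Rearranging demand gives Qd = 205 - 8P; rearranging supply gives Qs = 5P - 16. Without the control the market clears where 205 - 8P = 5P - 16, i.e. P* = 17 and Q* = 69.
The ceiling of 7 is below the equilibrium price 17, so it binds.
At P = 7: Qd = 205 - 8·7 = 149 and Qs = 5·7 - 16 = 19.
Consumer surplus without the control is ½ · (25.625 - 17) · 69 = 297.5625.
With the ceiling, 19 units are sold at 7 (assume they go to the highest-value buyers). The demand price at Q = 19 is 23.25, so CS = ½ · [(25.625 - 7) + (23.25 - 7)] · 19 = 331.3125.
Change in consumer surplus = 331.3125 - 297.5625 = 33.75.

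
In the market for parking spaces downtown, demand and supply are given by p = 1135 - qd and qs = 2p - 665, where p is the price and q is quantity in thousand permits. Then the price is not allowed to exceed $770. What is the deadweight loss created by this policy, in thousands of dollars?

Rearranging demand gives qd = 1135 - p. Setting quantity demanded equal to quantity supplied, 1135 - p = 2p - 665, gives p* = 600 and q* = 535.
The ceiling of 770 is above the equilibrium price 600, so it is not binding; the market clears at p* = 600, q* = 535.
Since the control does not bind, no trades are prevented and deadweight loss is zero.

0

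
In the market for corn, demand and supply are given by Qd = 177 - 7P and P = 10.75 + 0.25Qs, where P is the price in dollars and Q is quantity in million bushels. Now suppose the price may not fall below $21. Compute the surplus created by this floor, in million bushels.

Rearranging supply gives Qs = 4P - 43. Without the control the market clears where 177 - 7P = 4P - 43, i.e. P* = 20 and Q* = 37.
Since 21 > 20, the floor is binding.
At P = 21: Qd = 177 - 7·21 = 30 and Qs = 4·21 - 43 = 41.
Surplus = Qs - Qd = 41 - 30 = 11.

11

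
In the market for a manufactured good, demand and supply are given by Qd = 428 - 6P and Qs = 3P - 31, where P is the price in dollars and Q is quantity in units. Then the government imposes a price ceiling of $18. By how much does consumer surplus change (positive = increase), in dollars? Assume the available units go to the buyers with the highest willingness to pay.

-57.75

Equilibrium: 428 - 6P = 3P - 31, so 459 = 9P and P* = 51, Q* = 122.
Because the ceiling (18) lies below the market-clearing price, it is binding.
At P = 18: Qd = 428 - 6·18 = 320 and Qs = 3·18 - 31 = 23.
Consumer surplus without the control is ½ · (214/3 - 51) · 122 = 3721/3.
With the ceiling, 23 units are sold at 18 (assume they go to the highest-value buyers). The demand price at Q = 23 is 67.5, so CS = ½ · [(214/3 - 18) + (67.5 - 18)] · 23 = 14191/12.
Change in consumer surplus = 14191/12 - 3721/3 = -57.75.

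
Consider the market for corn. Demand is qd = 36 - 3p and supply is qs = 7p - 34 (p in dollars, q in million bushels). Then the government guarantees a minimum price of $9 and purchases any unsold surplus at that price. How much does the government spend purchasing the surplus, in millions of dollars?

180

Setting quantity demanded equal to quantity supplied, 36 - 3p = 7p - 34, gives p* = 7 and q* = 15.
Because the floor (9) lies above the market-clearing price, it is binding.
At p = 9: qd = 36 - 3·9 = 9 and qs = 7·9 - 34 = 29.
Surplus = qs - qd = 20.
Government expenditure = surplus × support price = 20 × 9 = 180.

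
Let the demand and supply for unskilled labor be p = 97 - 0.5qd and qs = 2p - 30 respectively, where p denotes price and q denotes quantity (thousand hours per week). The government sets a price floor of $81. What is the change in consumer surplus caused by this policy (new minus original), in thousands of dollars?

Rearranging demand gives qd = 194 - 2p. Equilibrium: 194 - 2p = 2p - 30, so 224 = 4p and p* = 56, q* = 82.
Because the floor (81) lies above the market-clearing price, it is binding.
At p = 81: qd = 194 - 2·81 = 32 and qs = 2·81 - 30 = 132.
Consumer surplus without the control is ½ · (97 - 56) · 82 = 1681.
With the floor, consumers buy 32 units at 81, so CS = ½ · (97 - 81) · 32 = 256.
Change in consumer surplus = 256 - 1681 = -1425.

-1425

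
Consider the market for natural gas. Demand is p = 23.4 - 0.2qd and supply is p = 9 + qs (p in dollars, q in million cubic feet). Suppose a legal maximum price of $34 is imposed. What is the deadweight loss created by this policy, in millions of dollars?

Rearranging demand gives qd = 117 - 5p; rearranging supply gives qs = p - 9. Setting quantity demanded equal to quantity supplied, 117 - 5p = p - 9, gives p* = 21 and q* = 12.
The ceiling of 34 is above the equilibrium price 21, so it is not binding; the market clears at p* = 21, q* = 12.
Since the control does not bind, no trades are prevented and deadweight loss is zero.

0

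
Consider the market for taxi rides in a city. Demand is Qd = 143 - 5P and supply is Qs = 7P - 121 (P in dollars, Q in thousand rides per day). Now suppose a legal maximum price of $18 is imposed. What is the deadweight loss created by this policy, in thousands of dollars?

Setting quantity demanded equal to quantity supplied, 143 - 5P = 7P - 121, gives P* = 22 and Q* = 33.
Because the ceiling (18) lies below the market-clearing price, it is binding.
At P = 18: Qd = 143 - 5·18 = 53 and Qs = 7·18 - 121 = 5.
Quantity traded falls to 5. At Q = 5 the demand price is (143 - 5)/5 = 27.6 and the supply price is (121 + 5)/7 = 18.
Deadweight loss = ½ · (27.6 - 18) · (33 - 5) = ½ · 9.6 · 28 = 134.4.

134.4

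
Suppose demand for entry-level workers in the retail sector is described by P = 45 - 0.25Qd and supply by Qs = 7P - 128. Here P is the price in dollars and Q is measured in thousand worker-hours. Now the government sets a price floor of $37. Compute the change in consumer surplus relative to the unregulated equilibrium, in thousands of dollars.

Rearranging demand gives Qd = 180 - 4P. Equilibrium: 180 - 4P = 7P - 128, so 308 = 11P and P* = 28, Q* = 68.
Since 37 > 28, the floor is binding.
At P = 37: Qd = 180 - 4·37 = 32 and Qs = 7·37 - 128 = 131.
Consumer surplus without the control is ½ · (45 - 28) · 68 = 578.
With the floor, consumers buy 32 units at 37, so CS = ½ · (45 - 37) · 32 = 128.
Change in consumer surplus = 128 - 578 = -450.

-450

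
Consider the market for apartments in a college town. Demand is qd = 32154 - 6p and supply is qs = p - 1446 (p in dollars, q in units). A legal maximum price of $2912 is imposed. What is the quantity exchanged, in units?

1466

In a free market, 32154 - 6p = p - 1446 gives the equilibrium p* = 4800, q* = 3354.
Since 2912 < 4800, the ceiling is binding.
At p = 2912: qd = 32154 - 6·2912 = 14682 and qs = 2912 - 1446 = 1466.
The quantity actually transacted is the short side, supply: 1466.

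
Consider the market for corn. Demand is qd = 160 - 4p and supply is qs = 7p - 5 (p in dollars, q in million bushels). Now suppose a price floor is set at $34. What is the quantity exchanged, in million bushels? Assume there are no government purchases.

In a free market, 160 - 4p = 7p - 5 gives the equilibrium p* = 15, q* = 100.
The floor of 34 is above the equilibrium price 15, so it binds.
At p = 34: qd = 160 - 4·34 = 24 and qs = 7·34 - 5 = 233.
The quantity actually transacted is the short side, demand: 24.

24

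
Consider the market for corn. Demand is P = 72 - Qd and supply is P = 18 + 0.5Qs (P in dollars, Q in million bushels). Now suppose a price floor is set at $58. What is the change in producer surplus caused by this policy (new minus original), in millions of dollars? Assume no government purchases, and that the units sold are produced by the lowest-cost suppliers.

187

Rearranging demand gives Qd = 72 - P; rearranging supply gives Qs = 2P - 36. Equilibrium: 72 - P = 2P - 36, so 108 = 3P and P* = 36, Q* = 36.
Because the floor (58) lies above the market-clearing price, it is binding.
At P = 58: Qd = 72 - 58 = 14 and Qs = 2·58 - 36 = 80.
Producer surplus without the control is ½ · (36 - 18) · 36 = 324.
With the floor, 14 units are sold at 58. The supply price at Q = 14 is 25, so PS = ½ · [(58 - 18) + (58 - 25)] · 14 = 511.
Change in producer surplus = 511 - 324 = 187.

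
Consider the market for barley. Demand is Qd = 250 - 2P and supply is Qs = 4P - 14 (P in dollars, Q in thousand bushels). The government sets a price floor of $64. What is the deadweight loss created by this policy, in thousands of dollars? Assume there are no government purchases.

600

Without the control the market clears where 250 - 2P = 4P - 14, i.e. P* = 44 and Q* = 162.
Since 64 > 44, the floor is binding.
At P = 64: Qd = 250 - 2·64 = 122 and Qs = 4·64 - 14 = 242.
Quantity traded falls to 122. At Q = 122 the demand price is (250 - 122)/2 = 64 and the supply price is (14 + 122)/4 = 34.
Deadweight loss = ½ · (64 - 34) · (162 - 122) = ½ · 30 · 40 = 600.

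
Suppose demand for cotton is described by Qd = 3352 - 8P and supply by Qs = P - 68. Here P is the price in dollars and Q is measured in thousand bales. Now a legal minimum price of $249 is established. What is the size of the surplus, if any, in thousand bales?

Without the control the market clears where 3352 - 8P = P - 68, i.e. P* = 380 and Q* = 312.
Since 249 is below P* = 380, the floor does not bind and the free-market outcome prevails.
Since the control does not bind, there is no surplus.

0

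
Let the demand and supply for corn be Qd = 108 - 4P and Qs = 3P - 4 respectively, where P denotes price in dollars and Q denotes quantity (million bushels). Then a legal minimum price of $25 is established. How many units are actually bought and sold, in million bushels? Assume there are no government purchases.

8

In a free market, 108 - 4P = 3P - 4 gives the equilibrium P* = 16, Q* = 44.
Because the floor (25) lies above the market-clearing price, it is binding.
At P = 25: Qd = 108 - 4·25 = 8 and Qs = 3·25 - 4 = 71.
The quantity actually transacted is the short side, demand: 8.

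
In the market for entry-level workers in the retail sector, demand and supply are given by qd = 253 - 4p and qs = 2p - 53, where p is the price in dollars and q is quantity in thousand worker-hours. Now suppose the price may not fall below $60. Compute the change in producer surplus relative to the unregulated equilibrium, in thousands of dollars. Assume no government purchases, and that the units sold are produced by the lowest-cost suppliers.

Equilibrium: 253 - 4p = 2p - 53, so 306 = 6p and p* = 51, q* = 49.
The floor of 60 is above the equilibrium price 51, so it binds.
At p = 60: qd = 253 - 4·60 = 13 and qs = 2·60 - 53 = 67.
Producer surplus without the control is ½ · (51 - 26.5) · 49 = 600.25.
With the floor, 13 units are sold at 60. The supply price at q = 13 is 33, so PS = ½ · [(60 - 26.5) + (60 - 33)] · 13 = 393.25.
Change in producer surplus = 393.25 - 600.25 = -207.

-207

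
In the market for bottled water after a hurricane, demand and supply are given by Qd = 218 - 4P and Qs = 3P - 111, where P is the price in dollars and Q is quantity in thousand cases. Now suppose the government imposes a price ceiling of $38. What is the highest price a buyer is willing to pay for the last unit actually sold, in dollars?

53.75

Setting quantity demanded equal to quantity supplied, 218 - 4P = 3P - 111, gives P* = 47 and Q* = 30.
Because the ceiling (38) lies below the market-clearing price, it is binding.
At P = 38: Qd = 218 - 4·38 = 66 and Qs = 3·38 - 111 = 3.
Only 3 units reach the market. On the demand curve, the marginal buyer's willingness to pay at Q = 3 is (218 - 3)/4 = 53.75.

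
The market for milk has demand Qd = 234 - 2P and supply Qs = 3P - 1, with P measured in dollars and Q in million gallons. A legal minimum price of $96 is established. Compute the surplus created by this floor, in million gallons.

In a free market, 234 - 2P = 3P - 1 gives the equilibrium P* = 47, Q* = 140.
Because the floor (96) lies above the market-clearing price, it is binding.
At P = 96: Qd = 234 - 2·96 = 42 and Qs = 3·96 - 1 = 287.
Surplus = Qs - Qd = 287 - 42 = 245.

245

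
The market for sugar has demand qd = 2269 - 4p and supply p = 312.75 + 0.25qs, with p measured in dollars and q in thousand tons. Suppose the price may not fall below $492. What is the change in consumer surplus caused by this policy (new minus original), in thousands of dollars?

-21060

Rearranging supply gives qs = 4p - 1251. Setting quantity demanded equal to quantity supplied, 2269 - 4p = 4p - 1251, gives p* = 440 and q* = 509.
The floor of 492 is above the equilibrium price 440, so it binds.
At p = 492: qd = 2269 - 4·492 = 301 and qs = 4·492 - 1251 = 717.
Consumer surplus without the control is ½ · (567.25 - 440) · 509 = 32385.125.
With the floor, consumers buy 301 units at 492, so CS = ½ · (567.25 - 492) · 301 = 11325.125.
Change in consumer surplus = 11325.125 - 32385.125 = -21060.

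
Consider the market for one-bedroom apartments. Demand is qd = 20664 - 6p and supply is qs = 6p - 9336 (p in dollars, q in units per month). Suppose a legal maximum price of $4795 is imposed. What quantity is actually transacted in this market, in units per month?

Setting quantity demanded equal to quantity supplied, 20664 - 6p = 6p - 9336, gives p* = 2500 and q* = 5664.
Since 4795 is above p* = 2500, the ceiling does not bind and the free-market outcome prevails.

5664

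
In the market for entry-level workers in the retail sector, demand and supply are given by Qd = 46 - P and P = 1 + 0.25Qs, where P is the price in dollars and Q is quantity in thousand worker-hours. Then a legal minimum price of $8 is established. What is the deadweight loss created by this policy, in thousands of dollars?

Rearranging supply gives Qs = 4P - 4. Without the control the market clears where 46 - P = 4P - 4, i.e. P* = 10 and Q* = 36.
Since 8 is below P* = 10, the floor does not bind and the free-market outcome prevails.
Since the control does not bind, no trades are prevented and deadweight loss is zero.

0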